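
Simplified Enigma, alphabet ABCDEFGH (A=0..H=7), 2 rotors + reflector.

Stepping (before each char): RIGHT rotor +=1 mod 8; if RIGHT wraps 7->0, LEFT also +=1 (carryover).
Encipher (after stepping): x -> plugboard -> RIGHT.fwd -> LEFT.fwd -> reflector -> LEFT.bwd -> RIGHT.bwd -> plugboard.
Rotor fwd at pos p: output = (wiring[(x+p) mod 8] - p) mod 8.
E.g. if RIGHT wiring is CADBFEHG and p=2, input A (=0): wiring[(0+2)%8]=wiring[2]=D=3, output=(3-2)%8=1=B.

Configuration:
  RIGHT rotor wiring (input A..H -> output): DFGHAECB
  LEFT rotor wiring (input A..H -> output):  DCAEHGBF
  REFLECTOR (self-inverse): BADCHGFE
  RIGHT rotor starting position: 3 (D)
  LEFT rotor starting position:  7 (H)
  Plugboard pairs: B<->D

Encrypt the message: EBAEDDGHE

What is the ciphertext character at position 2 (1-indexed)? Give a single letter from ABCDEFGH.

Char 1 ('E'): step: R->4, L=7; E->plug->E->R->H->L->C->refl->D->L'->C->R'->G->plug->G
Char 2 ('B'): step: R->5, L=7; B->plug->D->R->G->L->H->refl->E->L'->B->R'->F->plug->F

F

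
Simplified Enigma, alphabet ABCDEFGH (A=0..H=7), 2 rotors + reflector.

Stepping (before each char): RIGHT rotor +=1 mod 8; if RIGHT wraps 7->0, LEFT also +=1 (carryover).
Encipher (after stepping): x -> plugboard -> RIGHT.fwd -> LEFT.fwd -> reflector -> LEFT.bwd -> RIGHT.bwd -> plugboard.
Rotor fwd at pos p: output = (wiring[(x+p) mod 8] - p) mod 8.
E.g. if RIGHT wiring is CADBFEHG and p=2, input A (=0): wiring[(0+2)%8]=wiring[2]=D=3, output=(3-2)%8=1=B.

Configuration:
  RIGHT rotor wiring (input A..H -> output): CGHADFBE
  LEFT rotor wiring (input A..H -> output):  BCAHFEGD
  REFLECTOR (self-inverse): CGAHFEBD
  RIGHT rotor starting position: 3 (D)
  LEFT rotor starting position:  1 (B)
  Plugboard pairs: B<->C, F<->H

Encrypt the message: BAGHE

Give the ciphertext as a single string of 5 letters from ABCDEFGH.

Char 1 ('B'): step: R->4, L=1; B->plug->C->R->F->L->F->refl->E->L'->D->R'->G->plug->G
Char 2 ('A'): step: R->5, L=1; A->plug->A->R->A->L->B->refl->G->L'->C->R'->F->plug->H
Char 3 ('G'): step: R->6, L=1; G->plug->G->R->F->L->F->refl->E->L'->D->R'->A->plug->A
Char 4 ('H'): step: R->7, L=1; H->plug->F->R->E->L->D->refl->H->L'->B->R'->E->plug->E
Char 5 ('E'): step: R->0, L->2 (L advanced); E->plug->E->R->D->L->C->refl->A->L'->H->R'->C->plug->B

Answer: GHAEB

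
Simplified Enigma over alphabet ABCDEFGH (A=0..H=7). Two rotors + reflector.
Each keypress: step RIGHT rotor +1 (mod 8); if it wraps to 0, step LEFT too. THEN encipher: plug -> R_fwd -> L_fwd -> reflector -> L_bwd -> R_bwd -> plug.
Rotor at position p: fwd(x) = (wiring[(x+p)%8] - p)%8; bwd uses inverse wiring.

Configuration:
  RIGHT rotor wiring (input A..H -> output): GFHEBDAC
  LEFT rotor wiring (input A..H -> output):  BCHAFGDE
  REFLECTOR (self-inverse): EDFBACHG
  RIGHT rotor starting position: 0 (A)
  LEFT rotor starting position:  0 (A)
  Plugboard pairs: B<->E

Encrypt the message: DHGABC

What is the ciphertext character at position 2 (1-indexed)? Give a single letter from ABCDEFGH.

Char 1 ('D'): step: R->1, L=0; D->plug->D->R->A->L->B->refl->D->L'->G->R'->B->plug->E
Char 2 ('H'): step: R->2, L=0; H->plug->H->R->D->L->A->refl->E->L'->H->R'->C->plug->C

C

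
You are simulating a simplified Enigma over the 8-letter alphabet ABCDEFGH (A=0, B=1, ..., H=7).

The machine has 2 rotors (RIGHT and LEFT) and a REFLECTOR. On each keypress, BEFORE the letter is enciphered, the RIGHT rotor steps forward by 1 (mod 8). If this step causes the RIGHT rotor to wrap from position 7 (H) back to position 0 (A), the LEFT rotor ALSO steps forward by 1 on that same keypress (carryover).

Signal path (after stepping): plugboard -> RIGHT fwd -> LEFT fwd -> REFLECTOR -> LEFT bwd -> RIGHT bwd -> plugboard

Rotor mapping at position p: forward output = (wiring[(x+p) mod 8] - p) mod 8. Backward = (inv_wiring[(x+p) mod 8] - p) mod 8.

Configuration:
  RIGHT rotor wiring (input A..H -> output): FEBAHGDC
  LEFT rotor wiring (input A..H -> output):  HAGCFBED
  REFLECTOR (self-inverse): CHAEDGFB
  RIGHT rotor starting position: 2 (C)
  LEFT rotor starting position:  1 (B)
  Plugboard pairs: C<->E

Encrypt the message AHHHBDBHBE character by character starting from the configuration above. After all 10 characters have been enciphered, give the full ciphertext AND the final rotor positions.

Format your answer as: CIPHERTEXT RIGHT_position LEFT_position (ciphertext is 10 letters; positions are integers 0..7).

Answer: EDDFHHFFGD 4 2

Derivation:
Char 1 ('A'): step: R->3, L=1; A->plug->A->R->F->L->D->refl->E->L'->D->R'->C->plug->E
Char 2 ('H'): step: R->4, L=1; H->plug->H->R->E->L->A->refl->C->L'->G->R'->D->plug->D
Char 3 ('H'): step: R->5, L=1; H->plug->H->R->C->L->B->refl->H->L'->A->R'->D->plug->D
Char 4 ('H'): step: R->6, L=1; H->plug->H->R->A->L->H->refl->B->L'->C->R'->F->plug->F
Char 5 ('B'): step: R->7, L=1; B->plug->B->R->G->L->C->refl->A->L'->E->R'->H->plug->H
Char 6 ('D'): step: R->0, L->2 (L advanced); D->plug->D->R->A->L->E->refl->D->L'->C->R'->H->plug->H
Char 7 ('B'): step: R->1, L=2; B->plug->B->R->A->L->E->refl->D->L'->C->R'->F->plug->F
Char 8 ('H'): step: R->2, L=2; H->plug->H->R->C->L->D->refl->E->L'->A->R'->F->plug->F
Char 9 ('B'): step: R->3, L=2; B->plug->B->R->E->L->C->refl->A->L'->B->R'->G->plug->G
Char 10 ('E'): step: R->4, L=2; E->plug->C->R->H->L->G->refl->F->L'->G->R'->D->plug->D
Final: ciphertext=EDDFHHFFGD, RIGHT=4, LEFT=2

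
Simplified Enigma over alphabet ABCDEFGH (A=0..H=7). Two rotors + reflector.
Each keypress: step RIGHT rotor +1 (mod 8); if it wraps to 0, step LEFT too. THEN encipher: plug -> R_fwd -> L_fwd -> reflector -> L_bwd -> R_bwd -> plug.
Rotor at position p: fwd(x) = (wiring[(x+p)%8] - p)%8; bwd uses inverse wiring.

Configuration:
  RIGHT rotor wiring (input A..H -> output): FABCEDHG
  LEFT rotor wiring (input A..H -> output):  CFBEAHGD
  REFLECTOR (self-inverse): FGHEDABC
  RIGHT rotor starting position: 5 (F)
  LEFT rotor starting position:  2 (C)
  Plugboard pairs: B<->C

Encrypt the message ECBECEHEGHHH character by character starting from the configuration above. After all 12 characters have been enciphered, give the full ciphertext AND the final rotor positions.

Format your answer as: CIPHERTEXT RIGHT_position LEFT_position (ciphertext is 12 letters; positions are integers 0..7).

Answer: GEEDAFGCHAGG 1 4

Derivation:
Char 1 ('E'): step: R->6, L=2; E->plug->E->R->D->L->F->refl->A->L'->G->R'->G->plug->G
Char 2 ('C'): step: R->7, L=2; C->plug->B->R->G->L->A->refl->F->L'->D->R'->E->plug->E
Char 3 ('B'): step: R->0, L->3 (L advanced); B->plug->C->R->B->L->F->refl->A->L'->E->R'->E->plug->E
Char 4 ('E'): step: R->1, L=3; E->plug->E->R->C->L->E->refl->D->L'->D->R'->D->plug->D
Char 5 ('C'): step: R->2, L=3; C->plug->B->R->A->L->B->refl->G->L'->H->R'->A->plug->A
Char 6 ('E'): step: R->3, L=3; E->plug->E->R->D->L->D->refl->E->L'->C->R'->F->plug->F
Char 7 ('H'): step: R->4, L=3; H->plug->H->R->G->L->C->refl->H->L'->F->R'->G->plug->G
Char 8 ('E'): step: R->5, L=3; E->plug->E->R->D->L->D->refl->E->L'->C->R'->B->plug->C
Char 9 ('G'): step: R->6, L=3; G->plug->G->R->G->L->C->refl->H->L'->F->R'->H->plug->H
Char 10 ('H'): step: R->7, L=3; H->plug->H->R->A->L->B->refl->G->L'->H->R'->A->plug->A
Char 11 ('H'): step: R->0, L->4 (L advanced); H->plug->H->R->G->L->F->refl->A->L'->H->R'->G->plug->G
Char 12 ('H'): step: R->1, L=4; H->plug->H->R->E->L->G->refl->B->L'->F->R'->G->plug->G
Final: ciphertext=GEEDAFGCHAGG, RIGHT=1, LEFT=4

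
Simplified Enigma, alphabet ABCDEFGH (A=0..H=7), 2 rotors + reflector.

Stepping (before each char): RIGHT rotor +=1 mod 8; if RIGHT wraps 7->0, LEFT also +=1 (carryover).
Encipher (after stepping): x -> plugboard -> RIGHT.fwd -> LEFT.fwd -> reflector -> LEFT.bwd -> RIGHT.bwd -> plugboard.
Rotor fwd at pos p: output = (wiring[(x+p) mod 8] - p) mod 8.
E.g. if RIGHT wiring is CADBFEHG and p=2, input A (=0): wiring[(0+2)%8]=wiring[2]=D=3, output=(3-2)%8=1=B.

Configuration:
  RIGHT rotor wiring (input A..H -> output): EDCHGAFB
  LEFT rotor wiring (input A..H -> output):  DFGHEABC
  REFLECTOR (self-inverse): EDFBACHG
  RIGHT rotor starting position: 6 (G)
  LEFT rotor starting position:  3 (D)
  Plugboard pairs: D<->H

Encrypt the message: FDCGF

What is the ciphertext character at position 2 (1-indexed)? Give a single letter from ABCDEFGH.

Char 1 ('F'): step: R->7, L=3; F->plug->F->R->H->L->D->refl->B->L'->B->R'->G->plug->G
Char 2 ('D'): step: R->0, L->4 (L advanced); D->plug->H->R->B->L->E->refl->A->L'->A->R'->F->plug->F

F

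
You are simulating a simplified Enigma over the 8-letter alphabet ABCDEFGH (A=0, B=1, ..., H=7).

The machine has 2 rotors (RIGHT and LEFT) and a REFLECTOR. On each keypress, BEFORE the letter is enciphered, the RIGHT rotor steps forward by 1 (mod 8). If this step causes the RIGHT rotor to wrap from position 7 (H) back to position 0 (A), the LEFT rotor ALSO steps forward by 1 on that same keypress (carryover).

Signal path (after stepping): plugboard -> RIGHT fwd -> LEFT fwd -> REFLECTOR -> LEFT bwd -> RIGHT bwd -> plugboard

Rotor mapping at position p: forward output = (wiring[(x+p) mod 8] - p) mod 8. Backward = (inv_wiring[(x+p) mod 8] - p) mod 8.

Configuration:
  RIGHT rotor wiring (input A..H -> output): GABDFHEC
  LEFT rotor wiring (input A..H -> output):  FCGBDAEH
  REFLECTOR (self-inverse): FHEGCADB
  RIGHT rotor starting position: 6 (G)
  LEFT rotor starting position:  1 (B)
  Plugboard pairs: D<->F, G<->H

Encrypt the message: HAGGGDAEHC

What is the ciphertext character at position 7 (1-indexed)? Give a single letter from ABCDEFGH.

Char 1 ('H'): step: R->7, L=1; H->plug->G->R->A->L->B->refl->H->L'->E->R'->E->plug->E
Char 2 ('A'): step: R->0, L->2 (L advanced); A->plug->A->R->G->L->D->refl->G->L'->D->R'->D->plug->F
Char 3 ('G'): step: R->1, L=2; G->plug->H->R->F->L->F->refl->A->L'->H->R'->A->plug->A
Char 4 ('G'): step: R->2, L=2; G->plug->H->R->G->L->D->refl->G->L'->D->R'->C->plug->C
Char 5 ('G'): step: R->3, L=2; G->plug->H->R->G->L->D->refl->G->L'->D->R'->F->plug->D
Char 6 ('D'): step: R->4, L=2; D->plug->F->R->E->L->C->refl->E->L'->A->R'->C->plug->C
Char 7 ('A'): step: R->5, L=2; A->plug->A->R->C->L->B->refl->H->L'->B->R'->D->plug->F

F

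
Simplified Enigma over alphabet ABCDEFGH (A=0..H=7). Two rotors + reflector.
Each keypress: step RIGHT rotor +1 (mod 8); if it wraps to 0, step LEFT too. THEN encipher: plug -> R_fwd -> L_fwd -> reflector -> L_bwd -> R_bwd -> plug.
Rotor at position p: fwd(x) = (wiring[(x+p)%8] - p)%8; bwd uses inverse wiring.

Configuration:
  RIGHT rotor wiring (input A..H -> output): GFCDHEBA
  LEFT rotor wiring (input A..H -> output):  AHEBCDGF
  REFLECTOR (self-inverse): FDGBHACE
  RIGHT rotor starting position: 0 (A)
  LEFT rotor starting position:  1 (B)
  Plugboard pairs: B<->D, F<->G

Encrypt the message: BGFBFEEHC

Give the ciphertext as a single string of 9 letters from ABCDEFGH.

Char 1 ('B'): step: R->1, L=1; B->plug->D->R->G->L->E->refl->H->L'->H->R'->G->plug->F
Char 2 ('G'): step: R->2, L=1; G->plug->F->R->G->L->E->refl->H->L'->H->R'->E->plug->E
Char 3 ('F'): step: R->3, L=1; F->plug->G->R->C->L->A->refl->F->L'->F->R'->E->plug->E
Char 4 ('B'): step: R->4, L=1; B->plug->D->R->E->L->C->refl->G->L'->A->R'->B->plug->D
Char 5 ('F'): step: R->5, L=1; F->plug->G->R->G->L->E->refl->H->L'->H->R'->A->plug->A
Char 6 ('E'): step: R->6, L=1; E->plug->E->R->E->L->C->refl->G->L'->A->R'->C->plug->C
Char 7 ('E'): step: R->7, L=1; E->plug->E->R->E->L->C->refl->G->L'->A->R'->F->plug->G
Char 8 ('H'): step: R->0, L->2 (L advanced); H->plug->H->R->A->L->C->refl->G->L'->G->R'->A->plug->A
Char 9 ('C'): step: R->1, L=2; C->plug->C->R->C->L->A->refl->F->L'->H->R'->G->plug->F

Answer: FEEDACGAF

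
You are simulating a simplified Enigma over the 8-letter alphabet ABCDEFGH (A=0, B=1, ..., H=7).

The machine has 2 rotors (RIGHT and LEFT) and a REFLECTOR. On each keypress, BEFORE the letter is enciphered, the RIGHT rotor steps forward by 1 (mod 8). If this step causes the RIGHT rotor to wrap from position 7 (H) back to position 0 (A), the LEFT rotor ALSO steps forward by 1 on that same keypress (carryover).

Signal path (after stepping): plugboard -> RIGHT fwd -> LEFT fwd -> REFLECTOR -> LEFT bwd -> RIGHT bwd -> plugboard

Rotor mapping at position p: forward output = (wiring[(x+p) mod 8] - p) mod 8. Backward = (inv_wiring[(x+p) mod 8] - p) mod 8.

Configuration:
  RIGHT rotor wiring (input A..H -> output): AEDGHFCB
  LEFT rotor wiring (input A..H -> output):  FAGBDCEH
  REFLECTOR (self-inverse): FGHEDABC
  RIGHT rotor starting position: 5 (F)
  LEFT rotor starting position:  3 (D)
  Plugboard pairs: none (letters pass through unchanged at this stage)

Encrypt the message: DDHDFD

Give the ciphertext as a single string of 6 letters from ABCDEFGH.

Char 1 ('D'): step: R->6, L=3; D->plug->D->R->G->L->F->refl->A->L'->B->R'->G->plug->G
Char 2 ('D'): step: R->7, L=3; D->plug->D->R->E->L->E->refl->D->L'->H->R'->E->plug->E
Char 3 ('H'): step: R->0, L->4 (L advanced); H->plug->H->R->B->L->G->refl->B->L'->E->R'->B->plug->B
Char 4 ('D'): step: R->1, L=4; D->plug->D->R->G->L->C->refl->H->L'->A->R'->G->plug->G
Char 5 ('F'): step: R->2, L=4; F->plug->F->R->H->L->F->refl->A->L'->C->R'->H->plug->H
Char 6 ('D'): step: R->3, L=4; D->plug->D->R->H->L->F->refl->A->L'->C->R'->C->plug->C

Answer: GEBGHC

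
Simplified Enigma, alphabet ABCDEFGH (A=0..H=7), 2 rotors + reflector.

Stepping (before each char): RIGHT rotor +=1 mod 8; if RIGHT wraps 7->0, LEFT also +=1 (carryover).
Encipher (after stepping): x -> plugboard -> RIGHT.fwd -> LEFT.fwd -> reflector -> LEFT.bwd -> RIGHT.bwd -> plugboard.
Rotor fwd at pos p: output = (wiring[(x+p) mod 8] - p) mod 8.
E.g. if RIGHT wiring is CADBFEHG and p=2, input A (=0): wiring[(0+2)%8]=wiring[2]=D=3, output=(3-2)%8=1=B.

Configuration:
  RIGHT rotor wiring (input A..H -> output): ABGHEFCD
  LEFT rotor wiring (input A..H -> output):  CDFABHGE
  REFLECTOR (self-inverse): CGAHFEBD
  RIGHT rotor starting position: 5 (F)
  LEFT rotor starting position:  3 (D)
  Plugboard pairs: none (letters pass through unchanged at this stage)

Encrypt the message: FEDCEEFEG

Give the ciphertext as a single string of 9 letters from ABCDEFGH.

Char 1 ('F'): step: R->6, L=3; F->plug->F->R->B->L->G->refl->B->L'->E->R'->A->plug->A
Char 2 ('E'): step: R->7, L=3; E->plug->E->R->A->L->F->refl->E->L'->C->R'->C->plug->C
Char 3 ('D'): step: R->0, L->4 (L advanced); D->plug->D->R->H->L->E->refl->F->L'->A->R'->A->plug->A
Char 4 ('C'): step: R->1, L=4; C->plug->C->R->G->L->B->refl->G->L'->E->R'->E->plug->E
Char 5 ('E'): step: R->2, L=4; E->plug->E->R->A->L->F->refl->E->L'->H->R'->H->plug->H
Char 6 ('E'): step: R->3, L=4; E->plug->E->R->A->L->F->refl->E->L'->H->R'->D->plug->D
Char 7 ('F'): step: R->4, L=4; F->plug->F->R->F->L->H->refl->D->L'->B->R'->B->plug->B
Char 8 ('E'): step: R->5, L=4; E->plug->E->R->E->L->G->refl->B->L'->G->R'->C->plug->C
Char 9 ('G'): step: R->6, L=4; G->plug->G->R->G->L->B->refl->G->L'->E->R'->A->plug->A

Answer: ACAEHDBCA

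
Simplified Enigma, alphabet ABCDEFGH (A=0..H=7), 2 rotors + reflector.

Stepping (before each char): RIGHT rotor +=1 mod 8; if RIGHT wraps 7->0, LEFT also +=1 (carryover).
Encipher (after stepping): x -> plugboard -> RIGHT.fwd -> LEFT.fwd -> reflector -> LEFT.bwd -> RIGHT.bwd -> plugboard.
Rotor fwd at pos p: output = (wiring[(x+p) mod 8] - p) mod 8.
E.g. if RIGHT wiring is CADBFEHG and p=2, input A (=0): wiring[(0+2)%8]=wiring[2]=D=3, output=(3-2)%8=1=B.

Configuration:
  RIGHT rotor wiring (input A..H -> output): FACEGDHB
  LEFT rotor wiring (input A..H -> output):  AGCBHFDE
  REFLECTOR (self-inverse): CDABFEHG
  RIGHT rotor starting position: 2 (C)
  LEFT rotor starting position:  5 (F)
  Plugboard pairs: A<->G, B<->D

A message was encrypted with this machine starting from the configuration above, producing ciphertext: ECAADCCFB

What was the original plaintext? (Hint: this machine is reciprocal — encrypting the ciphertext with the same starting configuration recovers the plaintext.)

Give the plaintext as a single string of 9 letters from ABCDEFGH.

Answer: AFBCEFEBC

Derivation:
Char 1 ('E'): step: R->3, L=5; E->plug->E->R->G->L->E->refl->F->L'->F->R'->G->plug->A
Char 2 ('C'): step: R->4, L=5; C->plug->C->R->D->L->D->refl->B->L'->E->R'->F->plug->F
Char 3 ('A'): step: R->5, L=5; A->plug->G->R->H->L->C->refl->A->L'->A->R'->D->plug->B
Char 4 ('A'): step: R->6, L=5; A->plug->G->R->A->L->A->refl->C->L'->H->R'->C->plug->C
Char 5 ('D'): step: R->7, L=5; D->plug->B->R->G->L->E->refl->F->L'->F->R'->E->plug->E
Char 6 ('C'): step: R->0, L->6 (L advanced); C->plug->C->R->C->L->C->refl->A->L'->D->R'->F->plug->F
Char 7 ('C'): step: R->1, L=6; C->plug->C->R->D->L->A->refl->C->L'->C->R'->E->plug->E
Char 8 ('F'): step: R->2, L=6; F->plug->F->R->H->L->H->refl->G->L'->B->R'->D->plug->B
Char 9 ('B'): step: R->3, L=6; B->plug->D->R->E->L->E->refl->F->L'->A->R'->C->plug->C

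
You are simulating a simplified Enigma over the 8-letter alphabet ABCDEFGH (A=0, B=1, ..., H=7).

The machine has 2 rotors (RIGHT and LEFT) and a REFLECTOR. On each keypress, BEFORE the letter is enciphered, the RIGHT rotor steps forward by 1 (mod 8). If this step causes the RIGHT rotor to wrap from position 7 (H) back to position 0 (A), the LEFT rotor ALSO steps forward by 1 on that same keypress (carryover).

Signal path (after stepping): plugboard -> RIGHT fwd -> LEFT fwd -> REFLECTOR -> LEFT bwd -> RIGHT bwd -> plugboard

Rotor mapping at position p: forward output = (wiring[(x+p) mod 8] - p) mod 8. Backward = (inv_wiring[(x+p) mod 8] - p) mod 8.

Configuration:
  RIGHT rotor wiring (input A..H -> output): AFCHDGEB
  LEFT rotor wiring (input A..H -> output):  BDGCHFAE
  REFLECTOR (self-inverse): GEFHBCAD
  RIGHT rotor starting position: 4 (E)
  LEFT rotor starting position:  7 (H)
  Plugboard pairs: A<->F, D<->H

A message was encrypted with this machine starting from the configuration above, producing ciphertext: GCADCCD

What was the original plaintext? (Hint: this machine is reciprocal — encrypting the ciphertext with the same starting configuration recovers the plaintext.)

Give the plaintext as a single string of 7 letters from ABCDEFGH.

Char 1 ('G'): step: R->5, L=7; G->plug->G->R->C->L->E->refl->B->L'->H->R'->B->plug->B
Char 2 ('C'): step: R->6, L=7; C->plug->C->R->C->L->E->refl->B->L'->H->R'->D->plug->H
Char 3 ('A'): step: R->7, L=7; A->plug->F->R->E->L->D->refl->H->L'->D->R'->D->plug->H
Char 4 ('D'): step: R->0, L->0 (L advanced); D->plug->H->R->B->L->D->refl->H->L'->E->R'->G->plug->G
Char 5 ('C'): step: R->1, L=0; C->plug->C->R->G->L->A->refl->G->L'->C->R'->D->plug->H
Char 6 ('C'): step: R->2, L=0; C->plug->C->R->B->L->D->refl->H->L'->E->R'->D->plug->H
Char 7 ('D'): step: R->3, L=0; D->plug->H->R->H->L->E->refl->B->L'->A->R'->B->plug->B

Answer: BHHGHHB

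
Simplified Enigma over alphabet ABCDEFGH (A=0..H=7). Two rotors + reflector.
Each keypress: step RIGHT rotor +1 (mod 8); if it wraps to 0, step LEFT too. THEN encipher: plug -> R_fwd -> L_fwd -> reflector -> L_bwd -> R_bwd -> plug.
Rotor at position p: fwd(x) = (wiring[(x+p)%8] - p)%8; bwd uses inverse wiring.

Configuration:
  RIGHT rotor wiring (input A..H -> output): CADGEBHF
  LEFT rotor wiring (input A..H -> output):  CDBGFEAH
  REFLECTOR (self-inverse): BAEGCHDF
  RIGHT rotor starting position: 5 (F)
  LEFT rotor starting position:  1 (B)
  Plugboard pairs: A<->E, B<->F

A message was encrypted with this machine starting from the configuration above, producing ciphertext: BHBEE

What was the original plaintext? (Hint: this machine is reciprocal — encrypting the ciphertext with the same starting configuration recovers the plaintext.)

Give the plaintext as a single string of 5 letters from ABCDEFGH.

Answer: HFCBB

Derivation:
Char 1 ('B'): step: R->6, L=1; B->plug->F->R->A->L->C->refl->E->L'->D->R'->H->plug->H
Char 2 ('H'): step: R->7, L=1; H->plug->H->R->A->L->C->refl->E->L'->D->R'->B->plug->F
Char 3 ('B'): step: R->0, L->2 (L advanced); B->plug->F->R->B->L->E->refl->C->L'->D->R'->C->plug->C
Char 4 ('E'): step: R->1, L=2; E->plug->A->R->H->L->B->refl->A->L'->G->R'->F->plug->B
Char 5 ('E'): step: R->2, L=2; E->plug->A->R->B->L->E->refl->C->L'->D->R'->F->plug->B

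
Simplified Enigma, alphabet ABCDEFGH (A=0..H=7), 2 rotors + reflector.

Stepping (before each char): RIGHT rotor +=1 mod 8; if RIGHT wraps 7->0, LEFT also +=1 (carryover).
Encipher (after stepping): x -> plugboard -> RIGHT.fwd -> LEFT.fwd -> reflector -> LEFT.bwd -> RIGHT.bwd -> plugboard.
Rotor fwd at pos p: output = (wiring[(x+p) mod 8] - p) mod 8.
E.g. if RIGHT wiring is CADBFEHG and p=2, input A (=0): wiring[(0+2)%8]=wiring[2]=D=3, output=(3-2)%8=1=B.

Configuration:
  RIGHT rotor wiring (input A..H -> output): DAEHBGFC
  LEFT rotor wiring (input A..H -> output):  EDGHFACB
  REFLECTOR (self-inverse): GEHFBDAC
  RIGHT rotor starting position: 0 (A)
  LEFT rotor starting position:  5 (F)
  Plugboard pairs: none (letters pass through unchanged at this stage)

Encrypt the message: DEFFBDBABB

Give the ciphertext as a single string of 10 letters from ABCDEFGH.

Answer: GHHEACGEGF

Derivation:
Char 1 ('D'): step: R->1, L=5; D->plug->D->R->A->L->D->refl->F->L'->B->R'->G->plug->G
Char 2 ('E'): step: R->2, L=5; E->plug->E->R->D->L->H->refl->C->L'->G->R'->H->plug->H
Char 3 ('F'): step: R->3, L=5; F->plug->F->R->A->L->D->refl->F->L'->B->R'->H->plug->H
Char 4 ('F'): step: R->4, L=5; F->plug->F->R->E->L->G->refl->A->L'->H->R'->E->plug->E
Char 5 ('B'): step: R->5, L=5; B->plug->B->R->A->L->D->refl->F->L'->B->R'->A->plug->A
Char 6 ('D'): step: R->6, L=5; D->plug->D->R->C->L->E->refl->B->L'->F->R'->C->plug->C
Char 7 ('B'): step: R->7, L=5; B->plug->B->R->E->L->G->refl->A->L'->H->R'->G->plug->G
Char 8 ('A'): step: R->0, L->6 (L advanced); A->plug->A->R->D->L->F->refl->D->L'->B->R'->E->plug->E
Char 9 ('B'): step: R->1, L=6; B->plug->B->R->D->L->F->refl->D->L'->B->R'->G->plug->G
Char 10 ('B'): step: R->2, L=6; B->plug->B->R->F->L->B->refl->E->L'->A->R'->F->plug->F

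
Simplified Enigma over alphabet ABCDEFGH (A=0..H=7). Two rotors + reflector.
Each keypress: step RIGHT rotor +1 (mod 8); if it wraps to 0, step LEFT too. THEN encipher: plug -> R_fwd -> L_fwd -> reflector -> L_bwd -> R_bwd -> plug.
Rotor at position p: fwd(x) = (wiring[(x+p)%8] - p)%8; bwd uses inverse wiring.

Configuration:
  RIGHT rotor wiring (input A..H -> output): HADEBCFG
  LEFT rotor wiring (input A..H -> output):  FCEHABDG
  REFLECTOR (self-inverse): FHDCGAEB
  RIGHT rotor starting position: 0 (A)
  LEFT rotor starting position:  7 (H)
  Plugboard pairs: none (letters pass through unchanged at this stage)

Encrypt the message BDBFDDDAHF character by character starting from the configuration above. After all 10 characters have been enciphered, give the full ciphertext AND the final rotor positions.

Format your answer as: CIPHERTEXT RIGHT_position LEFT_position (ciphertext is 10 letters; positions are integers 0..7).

Answer: HGDEFFGFED 2 0

Derivation:
Char 1 ('B'): step: R->1, L=7; B->plug->B->R->C->L->D->refl->C->L'->G->R'->H->plug->H
Char 2 ('D'): step: R->2, L=7; D->plug->D->R->A->L->H->refl->B->L'->F->R'->G->plug->G
Char 3 ('B'): step: R->3, L=7; B->plug->B->R->G->L->C->refl->D->L'->C->R'->D->plug->D
Char 4 ('F'): step: R->4, L=7; F->plug->F->R->E->L->A->refl->F->L'->D->R'->E->plug->E
Char 5 ('D'): step: R->5, L=7; D->plug->D->R->C->L->D->refl->C->L'->G->R'->F->plug->F
Char 6 ('D'): step: R->6, L=7; D->plug->D->R->C->L->D->refl->C->L'->G->R'->F->plug->F
Char 7 ('D'): step: R->7, L=7; D->plug->D->R->E->L->A->refl->F->L'->D->R'->G->plug->G
Char 8 ('A'): step: R->0, L->0 (L advanced); A->plug->A->R->H->L->G->refl->E->L'->C->R'->F->plug->F
Char 9 ('H'): step: R->1, L=0; H->plug->H->R->G->L->D->refl->C->L'->B->R'->E->plug->E
Char 10 ('F'): step: R->2, L=0; F->plug->F->R->E->L->A->refl->F->L'->A->R'->D->plug->D
Final: ciphertext=HGDEFFGFED, RIGHT=2, LEFT=0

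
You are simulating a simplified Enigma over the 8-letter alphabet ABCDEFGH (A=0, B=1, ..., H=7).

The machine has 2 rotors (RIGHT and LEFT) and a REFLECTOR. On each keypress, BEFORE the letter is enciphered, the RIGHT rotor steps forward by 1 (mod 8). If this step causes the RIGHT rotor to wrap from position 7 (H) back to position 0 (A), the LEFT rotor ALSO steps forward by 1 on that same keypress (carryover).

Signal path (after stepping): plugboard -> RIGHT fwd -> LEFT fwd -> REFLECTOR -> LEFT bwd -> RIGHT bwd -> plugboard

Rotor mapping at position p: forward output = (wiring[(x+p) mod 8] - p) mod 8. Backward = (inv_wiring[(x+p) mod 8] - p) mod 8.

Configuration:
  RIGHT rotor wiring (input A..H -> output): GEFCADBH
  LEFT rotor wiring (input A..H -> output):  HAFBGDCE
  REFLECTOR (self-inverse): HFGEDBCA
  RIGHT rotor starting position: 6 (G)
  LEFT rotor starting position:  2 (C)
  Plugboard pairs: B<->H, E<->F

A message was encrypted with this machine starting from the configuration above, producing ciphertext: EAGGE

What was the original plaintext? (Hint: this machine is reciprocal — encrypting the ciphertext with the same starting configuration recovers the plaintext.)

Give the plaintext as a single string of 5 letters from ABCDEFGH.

Char 1 ('E'): step: R->7, L=2; E->plug->F->R->B->L->H->refl->A->L'->E->R'->G->plug->G
Char 2 ('A'): step: R->0, L->3 (L advanced); A->plug->A->R->G->L->F->refl->B->L'->E->R'->B->plug->H
Char 3 ('G'): step: R->1, L=3; G->plug->G->R->G->L->F->refl->B->L'->E->R'->B->plug->H
Char 4 ('G'): step: R->2, L=3; G->plug->G->R->E->L->B->refl->F->L'->G->R'->C->plug->C
Char 5 ('E'): step: R->3, L=3; E->plug->F->R->D->L->H->refl->A->L'->C->R'->H->plug->B

Answer: GHHCB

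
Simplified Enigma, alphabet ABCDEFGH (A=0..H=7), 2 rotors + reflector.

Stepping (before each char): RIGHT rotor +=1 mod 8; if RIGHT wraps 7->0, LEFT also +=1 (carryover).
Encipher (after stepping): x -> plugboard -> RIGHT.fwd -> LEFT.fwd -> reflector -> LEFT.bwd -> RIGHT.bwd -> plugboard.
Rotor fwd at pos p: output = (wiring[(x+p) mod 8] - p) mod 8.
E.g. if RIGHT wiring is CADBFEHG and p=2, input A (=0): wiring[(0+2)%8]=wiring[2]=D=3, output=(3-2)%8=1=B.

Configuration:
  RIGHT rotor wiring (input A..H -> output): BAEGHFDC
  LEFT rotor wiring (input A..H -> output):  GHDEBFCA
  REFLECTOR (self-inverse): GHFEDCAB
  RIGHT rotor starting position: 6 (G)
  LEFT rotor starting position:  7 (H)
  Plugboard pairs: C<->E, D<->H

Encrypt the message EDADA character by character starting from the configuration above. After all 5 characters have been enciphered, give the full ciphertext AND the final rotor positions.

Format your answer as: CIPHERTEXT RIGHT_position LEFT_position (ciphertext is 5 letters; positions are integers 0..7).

Answer: FGDEE 3 0

Derivation:
Char 1 ('E'): step: R->7, L=7; E->plug->C->R->B->L->H->refl->B->L'->A->R'->F->plug->F
Char 2 ('D'): step: R->0, L->0 (L advanced); D->plug->H->R->C->L->D->refl->E->L'->D->R'->G->plug->G
Char 3 ('A'): step: R->1, L=0; A->plug->A->R->H->L->A->refl->G->L'->A->R'->H->plug->D
Char 4 ('D'): step: R->2, L=0; D->plug->H->R->G->L->C->refl->F->L'->F->R'->C->plug->E
Char 5 ('A'): step: R->3, L=0; A->plug->A->R->D->L->E->refl->D->L'->C->R'->C->plug->E
Final: ciphertext=FGDEE, RIGHT=3, LEFT=0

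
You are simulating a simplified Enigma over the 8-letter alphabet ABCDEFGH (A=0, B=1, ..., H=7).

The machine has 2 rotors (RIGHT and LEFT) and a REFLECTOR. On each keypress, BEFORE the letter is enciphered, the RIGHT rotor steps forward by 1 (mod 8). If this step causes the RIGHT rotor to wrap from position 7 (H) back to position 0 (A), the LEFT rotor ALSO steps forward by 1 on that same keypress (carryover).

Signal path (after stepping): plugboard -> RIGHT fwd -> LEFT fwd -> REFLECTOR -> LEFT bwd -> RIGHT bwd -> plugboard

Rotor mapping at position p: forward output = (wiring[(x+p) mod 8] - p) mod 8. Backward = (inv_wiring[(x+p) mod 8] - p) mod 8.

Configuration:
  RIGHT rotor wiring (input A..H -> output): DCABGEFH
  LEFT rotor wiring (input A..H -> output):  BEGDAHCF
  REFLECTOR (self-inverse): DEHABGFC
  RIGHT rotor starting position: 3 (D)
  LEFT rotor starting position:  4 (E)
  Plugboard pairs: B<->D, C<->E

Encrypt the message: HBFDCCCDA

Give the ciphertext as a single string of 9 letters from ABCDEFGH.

Char 1 ('H'): step: R->4, L=4; H->plug->H->R->F->L->A->refl->D->L'->B->R'->C->plug->E
Char 2 ('B'): step: R->5, L=4; B->plug->D->R->G->L->C->refl->H->L'->H->R'->A->plug->A
Char 3 ('F'): step: R->6, L=4; F->plug->F->R->D->L->B->refl->E->L'->A->R'->G->plug->G
Char 4 ('D'): step: R->7, L=4; D->plug->B->R->E->L->F->refl->G->L'->C->R'->E->plug->C
Char 5 ('C'): step: R->0, L->5 (L advanced); C->plug->E->R->G->L->G->refl->F->L'->B->R'->D->plug->B
Char 6 ('C'): step: R->1, L=5; C->plug->E->R->D->L->E->refl->B->L'->F->R'->D->plug->B
Char 7 ('C'): step: R->2, L=5; C->plug->E->R->D->L->E->refl->B->L'->F->R'->F->plug->F
Char 8 ('D'): step: R->3, L=5; D->plug->B->R->D->L->E->refl->B->L'->F->R'->H->plug->H
Char 9 ('A'): step: R->4, L=5; A->plug->A->R->C->L->A->refl->D->L'->H->R'->E->plug->C

Answer: EAGCBBFHC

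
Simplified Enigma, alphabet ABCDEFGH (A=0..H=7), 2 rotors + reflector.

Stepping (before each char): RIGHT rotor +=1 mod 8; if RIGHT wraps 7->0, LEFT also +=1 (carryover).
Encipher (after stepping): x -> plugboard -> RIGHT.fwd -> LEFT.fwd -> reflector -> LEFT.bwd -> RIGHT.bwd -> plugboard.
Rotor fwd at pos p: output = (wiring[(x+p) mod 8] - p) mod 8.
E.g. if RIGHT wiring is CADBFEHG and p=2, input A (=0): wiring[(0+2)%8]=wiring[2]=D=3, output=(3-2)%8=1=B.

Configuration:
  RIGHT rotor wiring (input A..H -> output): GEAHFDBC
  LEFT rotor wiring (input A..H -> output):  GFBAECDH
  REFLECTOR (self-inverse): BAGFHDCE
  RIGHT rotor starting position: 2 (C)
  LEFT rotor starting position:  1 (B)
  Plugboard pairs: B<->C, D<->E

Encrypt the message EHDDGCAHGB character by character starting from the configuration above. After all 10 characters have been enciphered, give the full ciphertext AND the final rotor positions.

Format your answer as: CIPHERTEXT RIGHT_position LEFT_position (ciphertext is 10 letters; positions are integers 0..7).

Answer: HCFBEFEECC 4 2

Derivation:
Char 1 ('E'): step: R->3, L=1; E->plug->D->R->G->L->G->refl->C->L'->F->R'->H->plug->H
Char 2 ('H'): step: R->4, L=1; H->plug->H->R->D->L->D->refl->F->L'->H->R'->B->plug->C
Char 3 ('D'): step: R->5, L=1; D->plug->E->R->H->L->F->refl->D->L'->D->R'->F->plug->F
Char 4 ('D'): step: R->6, L=1; D->plug->E->R->C->L->H->refl->E->L'->A->R'->C->plug->B
Char 5 ('G'): step: R->7, L=1; G->plug->G->R->E->L->B->refl->A->L'->B->R'->D->plug->E
Char 6 ('C'): step: R->0, L->2 (L advanced); C->plug->B->R->E->L->B->refl->A->L'->D->R'->F->plug->F
Char 7 ('A'): step: R->1, L=2; A->plug->A->R->D->L->A->refl->B->L'->E->R'->D->plug->E
Char 8 ('H'): step: R->2, L=2; H->plug->H->R->C->L->C->refl->G->L'->B->R'->D->plug->E
Char 9 ('G'): step: R->3, L=2; G->plug->G->R->B->L->G->refl->C->L'->C->R'->B->plug->C
Char 10 ('B'): step: R->4, L=2; B->plug->C->R->F->L->F->refl->D->L'->H->R'->B->plug->C
Final: ciphertext=HCFBEFEECC, RIGHT=4, LEFT=2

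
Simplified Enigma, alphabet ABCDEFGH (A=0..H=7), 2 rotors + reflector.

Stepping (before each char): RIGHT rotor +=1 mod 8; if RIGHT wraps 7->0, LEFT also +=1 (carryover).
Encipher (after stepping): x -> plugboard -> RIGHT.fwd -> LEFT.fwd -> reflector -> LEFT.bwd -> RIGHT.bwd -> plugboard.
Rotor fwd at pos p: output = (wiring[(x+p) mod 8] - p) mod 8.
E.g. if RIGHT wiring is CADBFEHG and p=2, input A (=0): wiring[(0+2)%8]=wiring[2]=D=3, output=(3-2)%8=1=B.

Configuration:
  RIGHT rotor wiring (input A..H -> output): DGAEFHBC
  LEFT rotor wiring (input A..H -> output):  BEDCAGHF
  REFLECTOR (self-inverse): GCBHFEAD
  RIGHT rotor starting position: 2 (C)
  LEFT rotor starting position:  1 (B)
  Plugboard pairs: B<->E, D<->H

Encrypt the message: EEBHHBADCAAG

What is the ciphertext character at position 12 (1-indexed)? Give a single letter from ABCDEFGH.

Char 1 ('E'): step: R->3, L=1; E->plug->B->R->C->L->B->refl->C->L'->B->R'->A->plug->A
Char 2 ('E'): step: R->4, L=1; E->plug->B->R->D->L->H->refl->D->L'->A->R'->H->plug->D
Char 3 ('B'): step: R->5, L=1; B->plug->E->R->B->L->C->refl->B->L'->C->R'->A->plug->A
Char 4 ('H'): step: R->6, L=1; H->plug->D->R->A->L->D->refl->H->L'->D->R'->A->plug->A
Char 5 ('H'): step: R->7, L=1; H->plug->D->R->B->L->C->refl->B->L'->C->R'->H->plug->D
Char 6 ('B'): step: R->0, L->2 (L advanced); B->plug->E->R->F->L->D->refl->H->L'->G->R'->B->plug->E
Char 7 ('A'): step: R->1, L=2; A->plug->A->R->F->L->D->refl->H->L'->G->R'->E->plug->B
Char 8 ('D'): step: R->2, L=2; D->plug->H->R->E->L->F->refl->E->L'->D->R'->C->plug->C
Char 9 ('C'): step: R->3, L=2; C->plug->C->R->E->L->F->refl->E->L'->D->R'->G->plug->G
Char 10 ('A'): step: R->4, L=2; A->plug->A->R->B->L->A->refl->G->L'->C->R'->F->plug->F
Char 11 ('A'): step: R->5, L=2; A->plug->A->R->C->L->G->refl->A->L'->B->R'->E->plug->B
Char 12 ('G'): step: R->6, L=2; G->plug->G->R->H->L->C->refl->B->L'->A->R'->D->plug->H

H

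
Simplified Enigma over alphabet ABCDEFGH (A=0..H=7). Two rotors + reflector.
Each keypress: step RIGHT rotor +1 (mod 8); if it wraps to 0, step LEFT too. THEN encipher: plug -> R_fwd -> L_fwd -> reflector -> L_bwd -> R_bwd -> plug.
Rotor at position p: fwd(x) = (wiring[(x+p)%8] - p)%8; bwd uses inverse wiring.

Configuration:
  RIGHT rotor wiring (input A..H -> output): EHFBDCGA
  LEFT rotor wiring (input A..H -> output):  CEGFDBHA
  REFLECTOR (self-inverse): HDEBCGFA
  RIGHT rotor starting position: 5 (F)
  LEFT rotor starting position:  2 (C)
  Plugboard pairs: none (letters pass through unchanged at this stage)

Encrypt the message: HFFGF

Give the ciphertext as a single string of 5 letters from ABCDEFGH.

Char 1 ('H'): step: R->6, L=2; H->plug->H->R->E->L->F->refl->G->L'->F->R'->G->plug->G
Char 2 ('F'): step: R->7, L=2; F->plug->F->R->E->L->F->refl->G->L'->F->R'->B->plug->B
Char 3 ('F'): step: R->0, L->3 (L advanced); F->plug->F->R->C->L->G->refl->F->L'->E->R'->A->plug->A
Char 4 ('G'): step: R->1, L=3; G->plug->G->R->H->L->D->refl->B->L'->G->R'->A->plug->A
Char 5 ('F'): step: R->2, L=3; F->plug->F->R->G->L->B->refl->D->L'->H->R'->B->plug->B

Answer: GBAAB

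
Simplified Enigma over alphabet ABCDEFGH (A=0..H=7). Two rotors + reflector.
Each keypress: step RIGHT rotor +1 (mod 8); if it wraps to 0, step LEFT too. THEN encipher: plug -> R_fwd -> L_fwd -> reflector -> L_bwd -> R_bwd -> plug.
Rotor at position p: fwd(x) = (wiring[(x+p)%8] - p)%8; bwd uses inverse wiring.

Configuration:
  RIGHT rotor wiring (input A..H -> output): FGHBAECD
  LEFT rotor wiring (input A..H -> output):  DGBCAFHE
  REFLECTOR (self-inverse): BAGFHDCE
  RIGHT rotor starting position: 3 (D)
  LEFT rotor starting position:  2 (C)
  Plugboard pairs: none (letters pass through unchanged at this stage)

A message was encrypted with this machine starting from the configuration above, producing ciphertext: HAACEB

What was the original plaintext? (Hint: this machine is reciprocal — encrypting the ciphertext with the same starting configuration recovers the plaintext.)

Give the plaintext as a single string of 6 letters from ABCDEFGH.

Answer: FDFDHF

Derivation:
Char 1 ('H'): step: R->4, L=2; H->plug->H->R->F->L->C->refl->G->L'->C->R'->F->plug->F
Char 2 ('A'): step: R->5, L=2; A->plug->A->R->H->L->E->refl->H->L'->A->R'->D->plug->D
Char 3 ('A'): step: R->6, L=2; A->plug->A->R->E->L->F->refl->D->L'->D->R'->F->plug->F
Char 4 ('C'): step: R->7, L=2; C->plug->C->R->H->L->E->refl->H->L'->A->R'->D->plug->D
Char 5 ('E'): step: R->0, L->3 (L advanced); E->plug->E->R->A->L->H->refl->E->L'->D->R'->H->plug->H
Char 6 ('B'): step: R->1, L=3; B->plug->B->R->G->L->D->refl->F->L'->B->R'->F->plug->F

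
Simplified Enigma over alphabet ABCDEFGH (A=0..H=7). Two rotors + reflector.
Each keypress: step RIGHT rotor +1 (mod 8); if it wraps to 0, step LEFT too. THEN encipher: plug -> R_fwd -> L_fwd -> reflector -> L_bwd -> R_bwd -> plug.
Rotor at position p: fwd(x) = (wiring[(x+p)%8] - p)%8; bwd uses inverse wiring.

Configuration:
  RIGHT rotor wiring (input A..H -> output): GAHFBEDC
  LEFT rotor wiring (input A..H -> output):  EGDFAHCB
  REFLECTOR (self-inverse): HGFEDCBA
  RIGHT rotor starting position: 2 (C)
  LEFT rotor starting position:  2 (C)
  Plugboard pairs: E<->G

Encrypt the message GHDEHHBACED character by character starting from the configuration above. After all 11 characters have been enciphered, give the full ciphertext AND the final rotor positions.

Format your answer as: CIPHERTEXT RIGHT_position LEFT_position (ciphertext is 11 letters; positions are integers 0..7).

Char 1 ('G'): step: R->3, L=2; G->plug->E->R->H->L->E->refl->D->L'->B->R'->C->plug->C
Char 2 ('H'): step: R->4, L=2; H->plug->H->R->B->L->D->refl->E->L'->H->R'->C->plug->C
Char 3 ('D'): step: R->5, L=2; D->plug->D->R->B->L->D->refl->E->L'->H->R'->A->plug->A
Char 4 ('E'): step: R->6, L=2; E->plug->G->R->D->L->F->refl->C->L'->G->R'->H->plug->H
Char 5 ('H'): step: R->7, L=2; H->plug->H->R->E->L->A->refl->H->L'->F->R'->G->plug->E
Char 6 ('H'): step: R->0, L->3 (L advanced); H->plug->H->R->C->L->E->refl->D->L'->G->R'->A->plug->A
Char 7 ('B'): step: R->1, L=3; B->plug->B->R->G->L->D->refl->E->L'->C->R'->F->plug->F
Char 8 ('A'): step: R->2, L=3; A->plug->A->R->F->L->B->refl->G->L'->E->R'->G->plug->E
Char 9 ('C'): step: R->3, L=3; C->plug->C->R->B->L->F->refl->C->L'->A->R'->D->plug->D
Char 10 ('E'): step: R->4, L=3; E->plug->G->R->D->L->H->refl->A->L'->H->R'->C->plug->C
Char 11 ('D'): step: R->5, L=3; D->plug->D->R->B->L->F->refl->C->L'->A->R'->G->plug->E
Final: ciphertext=CCAHEAFEDCE, RIGHT=5, LEFT=3

Answer: CCAHEAFEDCE 5 3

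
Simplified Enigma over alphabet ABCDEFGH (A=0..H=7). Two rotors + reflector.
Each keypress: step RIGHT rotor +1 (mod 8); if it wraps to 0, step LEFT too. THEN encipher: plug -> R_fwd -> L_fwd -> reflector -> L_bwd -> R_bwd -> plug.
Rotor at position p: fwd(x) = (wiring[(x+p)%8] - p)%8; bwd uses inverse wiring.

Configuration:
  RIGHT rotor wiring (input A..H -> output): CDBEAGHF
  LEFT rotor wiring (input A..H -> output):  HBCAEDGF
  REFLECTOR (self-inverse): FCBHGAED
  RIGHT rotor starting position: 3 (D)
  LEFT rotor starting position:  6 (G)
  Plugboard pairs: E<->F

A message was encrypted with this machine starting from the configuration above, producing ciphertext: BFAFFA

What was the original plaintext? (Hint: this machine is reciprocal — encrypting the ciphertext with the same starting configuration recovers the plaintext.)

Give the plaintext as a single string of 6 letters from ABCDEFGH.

Char 1 ('B'): step: R->4, L=6; B->plug->B->R->C->L->B->refl->C->L'->F->R'->G->plug->G
Char 2 ('F'): step: R->5, L=6; F->plug->E->R->G->L->G->refl->E->L'->E->R'->F->plug->E
Char 3 ('A'): step: R->6, L=6; A->plug->A->R->B->L->H->refl->D->L'->D->R'->E->plug->F
Char 4 ('F'): step: R->7, L=6; F->plug->E->R->F->L->C->refl->B->L'->C->R'->D->plug->D
Char 5 ('F'): step: R->0, L->7 (L advanced); F->plug->E->R->A->L->G->refl->E->L'->G->R'->F->plug->E
Char 6 ('A'): step: R->1, L=7; A->plug->A->R->C->L->C->refl->B->L'->E->R'->G->plug->G

Answer: GEFDEG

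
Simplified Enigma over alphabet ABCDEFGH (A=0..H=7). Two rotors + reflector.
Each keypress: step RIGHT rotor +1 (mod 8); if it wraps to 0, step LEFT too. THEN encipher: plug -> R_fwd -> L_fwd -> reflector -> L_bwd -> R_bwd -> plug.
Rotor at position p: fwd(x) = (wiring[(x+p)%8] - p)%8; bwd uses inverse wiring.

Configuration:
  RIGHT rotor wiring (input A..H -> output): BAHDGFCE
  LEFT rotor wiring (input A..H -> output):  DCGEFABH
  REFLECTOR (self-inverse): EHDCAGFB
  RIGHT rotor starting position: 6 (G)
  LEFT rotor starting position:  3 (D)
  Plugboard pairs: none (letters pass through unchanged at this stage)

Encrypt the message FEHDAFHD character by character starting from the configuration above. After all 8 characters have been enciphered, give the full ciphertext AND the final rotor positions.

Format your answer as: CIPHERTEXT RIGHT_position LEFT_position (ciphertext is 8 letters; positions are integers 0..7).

Char 1 ('F'): step: R->7, L=3; F->plug->F->R->H->L->D->refl->C->L'->B->R'->C->plug->C
Char 2 ('E'): step: R->0, L->4 (L advanced); E->plug->E->R->G->L->C->refl->D->L'->D->R'->D->plug->D
Char 3 ('H'): step: R->1, L=4; H->plug->H->R->A->L->B->refl->H->L'->E->R'->E->plug->E
Char 4 ('D'): step: R->2, L=4; D->plug->D->R->D->L->D->refl->C->L'->G->R'->H->plug->H
Char 5 ('A'): step: R->3, L=4; A->plug->A->R->A->L->B->refl->H->L'->E->R'->H->plug->H
Char 6 ('F'): step: R->4, L=4; F->plug->F->R->E->L->H->refl->B->L'->A->R'->D->plug->D
Char 7 ('H'): step: R->5, L=4; H->plug->H->R->B->L->E->refl->A->L'->H->R'->C->plug->C
Char 8 ('D'): step: R->6, L=4; D->plug->D->R->C->L->F->refl->G->L'->F->R'->F->plug->F
Final: ciphertext=CDEHHDCF, RIGHT=6, LEFT=4

Answer: CDEHHDCF 6 4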